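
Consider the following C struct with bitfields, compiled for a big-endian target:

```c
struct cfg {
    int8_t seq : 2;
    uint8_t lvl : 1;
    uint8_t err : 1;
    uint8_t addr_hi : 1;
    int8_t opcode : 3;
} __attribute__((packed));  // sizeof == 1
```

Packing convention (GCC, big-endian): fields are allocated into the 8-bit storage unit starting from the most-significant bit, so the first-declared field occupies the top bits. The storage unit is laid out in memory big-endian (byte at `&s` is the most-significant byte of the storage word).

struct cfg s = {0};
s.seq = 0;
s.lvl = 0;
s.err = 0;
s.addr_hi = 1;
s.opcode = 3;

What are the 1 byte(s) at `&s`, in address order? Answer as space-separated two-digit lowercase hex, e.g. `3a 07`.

seq:2 = 0 → 0x0 << 6 → word 0x00
lvl:1 = 0 → 0x0 << 5 → word 0x00
err:1 = 0 → 0x0 << 4 → word 0x00
addr_hi:1 = 1 → 0x1 << 3 → word 0x08
opcode:3 = 3 → 0x3 << 0 → word 0x0b
word = 0x0b → big-endian bytes:
  [0]=0x0b

0b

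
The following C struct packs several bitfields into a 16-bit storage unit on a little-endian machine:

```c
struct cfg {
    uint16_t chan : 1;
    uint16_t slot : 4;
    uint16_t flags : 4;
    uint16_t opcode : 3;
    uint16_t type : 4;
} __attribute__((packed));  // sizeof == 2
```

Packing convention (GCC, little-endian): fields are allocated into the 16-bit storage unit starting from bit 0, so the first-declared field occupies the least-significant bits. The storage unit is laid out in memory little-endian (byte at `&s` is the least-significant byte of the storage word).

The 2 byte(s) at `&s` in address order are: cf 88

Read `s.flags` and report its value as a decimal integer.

[0]=0xcf [1]=0x88 (little-endian) → word 0x88cf
chan:1 @ bit 0 → (0x88cf>>0)&0x1 = 0x1
slot:4 @ bit 1 → (0x88cf>>1)&0xf = 0x7
flags:4 @ bit 5 → (0x88cf>>5)&0xf = 0x6  ←
opcode:3 @ bit 9 → (0x88cf>>9)&0x7 = 0x4
type:4 @ bit 12 → (0x88cf>>12)&0xf = 0x8

6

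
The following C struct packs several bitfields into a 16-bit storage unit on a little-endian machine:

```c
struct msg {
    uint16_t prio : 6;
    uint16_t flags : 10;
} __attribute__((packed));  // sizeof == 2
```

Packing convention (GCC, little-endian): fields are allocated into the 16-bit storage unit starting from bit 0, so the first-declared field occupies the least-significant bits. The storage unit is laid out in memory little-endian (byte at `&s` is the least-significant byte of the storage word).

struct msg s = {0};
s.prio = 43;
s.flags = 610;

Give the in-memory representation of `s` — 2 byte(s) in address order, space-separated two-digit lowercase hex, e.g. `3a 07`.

[0+:6] prio=43 & 0x3f = 0x2b; word=0x002b
[6+:10] flags=610 & 0x3ff = 0x262; word=0x98ab
word = 0x98ab → little-endian bytes:
  [0]=0xab  [1]=0x98

ab 98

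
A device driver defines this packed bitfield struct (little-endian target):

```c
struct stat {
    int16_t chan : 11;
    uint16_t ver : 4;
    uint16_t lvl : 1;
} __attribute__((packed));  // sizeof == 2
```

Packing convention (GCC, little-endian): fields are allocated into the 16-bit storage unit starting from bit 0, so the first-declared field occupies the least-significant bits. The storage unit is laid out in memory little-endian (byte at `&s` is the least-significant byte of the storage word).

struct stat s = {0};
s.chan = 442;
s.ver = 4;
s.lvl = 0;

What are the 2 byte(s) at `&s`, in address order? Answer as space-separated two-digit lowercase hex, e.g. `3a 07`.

ba 21

chan:11 = 442 → 0x1ba << 0 → word 0x01ba
ver:4 = 4 → 0x4 << 11 → word 0x21ba
lvl:1 = 0 → 0x0 << 15 → word 0x21ba
word = 0x21ba → little-endian bytes:
  [0]=0xba  [1]=0x21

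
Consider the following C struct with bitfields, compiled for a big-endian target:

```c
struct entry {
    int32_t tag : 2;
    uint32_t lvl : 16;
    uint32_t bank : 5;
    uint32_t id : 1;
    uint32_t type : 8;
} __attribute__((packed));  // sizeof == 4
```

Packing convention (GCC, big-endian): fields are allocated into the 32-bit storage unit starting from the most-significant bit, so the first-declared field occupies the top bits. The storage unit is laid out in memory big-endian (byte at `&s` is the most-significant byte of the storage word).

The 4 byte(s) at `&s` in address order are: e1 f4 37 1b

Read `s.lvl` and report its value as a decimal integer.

[0]=0xe1 [1]=0xf4 [2]=0x37 [3]=0x1b (big-endian) → word 0xe1f4371b
tag:2 @ bit 30 → (0xe1f4371b>>30)&0x3 = 0x3
lvl:16 @ bit 14 → (0xe1f4371b>>14)&0xffff = 0x87d0  ←
bank:5 @ bit 9 → (0xe1f4371b>>9)&0x1f = 0x1b
id:1 @ bit 8 → (0xe1f4371b>>8)&0x1 = 0x1
type:8 @ bit 0 → (0xe1f4371b>>0)&0xff = 0x1b

34768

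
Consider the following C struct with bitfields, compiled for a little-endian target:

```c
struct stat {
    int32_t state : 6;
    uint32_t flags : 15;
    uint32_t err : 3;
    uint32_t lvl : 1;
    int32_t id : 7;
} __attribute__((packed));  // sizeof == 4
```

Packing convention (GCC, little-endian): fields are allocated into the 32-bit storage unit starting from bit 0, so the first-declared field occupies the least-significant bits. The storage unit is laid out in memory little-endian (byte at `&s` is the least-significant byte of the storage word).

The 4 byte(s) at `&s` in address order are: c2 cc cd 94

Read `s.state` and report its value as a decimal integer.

[0]=0xc2 [1]=0xcc [2]=0xcd [3]=0x94 (little-endian) → word 0x94cdccc2
state:6 @ bit 0 → (0x94cdccc2>>0)&0x3f = 0x2  ←
flags:15 @ bit 6 → (0x94cdccc2>>6)&0x7fff = 0x3733
err:3 @ bit 21 → (0x94cdccc2>>21)&0x7 = 0x6
lvl:1 @ bit 24 → (0x94cdccc2>>24)&0x1 = 0x0
id:7 @ bit 25 → (0x94cdccc2>>25)&0x7f = 0x4a
state signed 6b, MSB=0: value = 2

2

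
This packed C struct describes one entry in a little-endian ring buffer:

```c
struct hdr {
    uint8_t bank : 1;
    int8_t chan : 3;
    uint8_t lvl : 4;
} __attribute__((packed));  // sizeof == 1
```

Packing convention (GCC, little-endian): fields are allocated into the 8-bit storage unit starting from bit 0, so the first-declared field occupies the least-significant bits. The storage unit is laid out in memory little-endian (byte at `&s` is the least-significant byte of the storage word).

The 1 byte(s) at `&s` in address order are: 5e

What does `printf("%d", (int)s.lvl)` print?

[0]=0x5e (little-endian) → word 0x5e
bank [0+:1] = (word>>0) & 0x1 = 0
chan [1+:3] = (word>>1) & 0x7 = 7
lvl [4+:4] = (word>>4) & 0xf = 5  ←

5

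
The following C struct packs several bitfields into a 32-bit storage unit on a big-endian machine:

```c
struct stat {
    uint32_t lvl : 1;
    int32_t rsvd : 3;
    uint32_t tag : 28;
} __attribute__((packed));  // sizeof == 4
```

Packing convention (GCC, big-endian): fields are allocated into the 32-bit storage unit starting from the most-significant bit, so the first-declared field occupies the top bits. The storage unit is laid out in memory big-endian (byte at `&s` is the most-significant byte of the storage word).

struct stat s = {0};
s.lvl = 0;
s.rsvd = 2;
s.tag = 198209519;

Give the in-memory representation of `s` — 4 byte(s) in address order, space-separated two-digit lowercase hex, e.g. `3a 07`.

lvl:1 = 0 → 0x0 << 31 → word 0x00000000
rsvd:3 = 2 → 0x2 << 28 → word 0x20000000
tag:28 = 198209519 → 0xbd06fef << 0 → word 0x2bd06fef
word = 0x2bd06fef → big-endian bytes:
  [0]=0x2b  [1]=0xd0  [2]=0x6f  [3]=0xef

2b d0 6f ef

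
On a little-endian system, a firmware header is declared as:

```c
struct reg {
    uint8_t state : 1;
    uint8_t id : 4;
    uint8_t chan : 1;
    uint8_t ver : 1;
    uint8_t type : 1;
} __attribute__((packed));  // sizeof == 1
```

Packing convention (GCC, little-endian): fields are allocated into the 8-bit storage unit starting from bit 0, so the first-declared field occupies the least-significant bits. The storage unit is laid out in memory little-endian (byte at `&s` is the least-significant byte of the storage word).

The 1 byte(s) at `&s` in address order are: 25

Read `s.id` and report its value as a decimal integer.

[0]=0x25 (little-endian) → word 0x25
state [0+:1] = (word>>0) & 0x1 = 1
id [1+:4] = (word>>1) & 0xf = 2  ←
chan [5+:1] = (word>>5) & 0x1 = 1
ver [6+:1] = (word>>6) & 0x1 = 0
type [7+:1] = (word>>7) & 0x1 = 0

2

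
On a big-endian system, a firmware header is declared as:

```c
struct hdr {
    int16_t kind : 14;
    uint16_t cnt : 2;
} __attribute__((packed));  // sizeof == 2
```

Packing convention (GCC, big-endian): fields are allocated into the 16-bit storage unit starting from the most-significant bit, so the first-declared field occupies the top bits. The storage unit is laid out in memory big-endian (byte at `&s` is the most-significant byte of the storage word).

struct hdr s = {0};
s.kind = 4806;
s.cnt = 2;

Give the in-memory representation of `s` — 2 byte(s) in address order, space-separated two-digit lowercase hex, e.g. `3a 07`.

[2+:14] kind=4806 & 0x3fff = 0x12c6; word=0x4b18
[0+:2] cnt=2 & 0x3 = 0x2; word=0x4b1a
word = 0x4b1a → big-endian bytes:
  [0]=0x4b  [1]=0x1a

4b 1a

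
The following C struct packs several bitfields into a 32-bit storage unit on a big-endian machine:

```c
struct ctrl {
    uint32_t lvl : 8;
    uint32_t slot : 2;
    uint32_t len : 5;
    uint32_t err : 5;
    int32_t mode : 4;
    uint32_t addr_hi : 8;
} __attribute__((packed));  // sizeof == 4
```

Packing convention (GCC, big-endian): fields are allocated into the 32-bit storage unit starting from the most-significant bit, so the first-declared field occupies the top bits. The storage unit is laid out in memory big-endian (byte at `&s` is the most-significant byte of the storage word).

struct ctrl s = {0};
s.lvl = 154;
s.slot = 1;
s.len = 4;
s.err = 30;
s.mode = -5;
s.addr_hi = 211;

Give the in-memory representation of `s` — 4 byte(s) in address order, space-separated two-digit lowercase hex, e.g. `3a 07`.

lvl (8b) val=154 bits=0x9a at bit 24: 0x9a000000
slot (2b) val=1 bits=0x1 at bit 22: 0x9a400000
len (5b) val=4 bits=0x4 at bit 17: 0x9a480000
err (5b) val=30 bits=0x1e at bit 12: 0x9a49e000
mode (4b) val=-5 bits=0xb at bit 8: 0x9a49eb00
addr_hi (8b) val=211 bits=0xd3 at bit 0: 0x9a49ebd3
word = 0x9a49ebd3 → big-endian bytes:
  [0]=0x9a  [1]=0x49  [2]=0xeb  [3]=0xd3

9a 49 eb d3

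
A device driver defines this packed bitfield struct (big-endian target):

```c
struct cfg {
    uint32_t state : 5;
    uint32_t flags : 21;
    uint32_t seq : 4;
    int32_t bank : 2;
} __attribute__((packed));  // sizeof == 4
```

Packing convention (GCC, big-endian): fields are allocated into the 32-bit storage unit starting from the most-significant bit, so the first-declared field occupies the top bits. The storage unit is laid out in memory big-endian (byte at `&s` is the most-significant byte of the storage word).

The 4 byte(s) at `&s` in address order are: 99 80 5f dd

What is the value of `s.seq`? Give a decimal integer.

7

[0]=0x99 [1]=0x80 [2]=0x5f [3]=0xdd (big-endian) → word 0x99805fdd
state [27+:5] = (word>>27) & 0x1f = 19
flags [6+:21] = (word>>6) & 0x1fffff = 393599
seq [2+:4] = (word>>2) & 0xf = 7  ←
bank [0+:2] = (word>>0) & 0x3 = 1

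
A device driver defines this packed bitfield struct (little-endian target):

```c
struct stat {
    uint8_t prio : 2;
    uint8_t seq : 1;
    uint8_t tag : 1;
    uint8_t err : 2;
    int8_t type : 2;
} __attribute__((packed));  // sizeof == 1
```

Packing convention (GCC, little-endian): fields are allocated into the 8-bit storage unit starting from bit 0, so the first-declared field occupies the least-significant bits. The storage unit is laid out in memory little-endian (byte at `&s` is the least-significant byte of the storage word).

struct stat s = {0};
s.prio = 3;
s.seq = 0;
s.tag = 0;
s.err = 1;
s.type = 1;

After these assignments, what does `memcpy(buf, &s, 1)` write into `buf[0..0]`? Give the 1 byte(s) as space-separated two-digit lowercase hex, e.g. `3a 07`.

53

prio:2 = 3 → 0x3 << 0 → word 0x03
seq:1 = 0 → 0x0 << 2 → word 0x03
tag:1 = 0 → 0x0 << 3 → word 0x03
err:2 = 1 → 0x1 << 4 → word 0x13
type:2 = 1 → 0x1 << 6 → word 0x53
word = 0x53 → little-endian bytes:
  [0]=0x53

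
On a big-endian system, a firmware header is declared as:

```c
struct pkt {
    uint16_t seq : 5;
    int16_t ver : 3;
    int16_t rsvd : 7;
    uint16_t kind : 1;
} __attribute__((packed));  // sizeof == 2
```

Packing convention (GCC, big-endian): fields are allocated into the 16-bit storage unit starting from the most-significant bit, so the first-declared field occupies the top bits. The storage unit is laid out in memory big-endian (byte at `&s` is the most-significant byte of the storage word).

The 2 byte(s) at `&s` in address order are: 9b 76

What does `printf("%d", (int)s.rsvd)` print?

[0]=0x9b [1]=0x76 (big-endian) → word 0x9b76
seq:5 @ bit 11 → (0x9b76>>11)&0x1f = 0x13
ver:3 @ bit 8 → (0x9b76>>8)&0x7 = 0x3
rsvd:7 @ bit 1 → (0x9b76>>1)&0x7f = 0x3b  ←
kind:1 @ bit 0 → (0x9b76>>0)&0x1 = 0x0
rsvd signed 7b, MSB=0: value = 59

59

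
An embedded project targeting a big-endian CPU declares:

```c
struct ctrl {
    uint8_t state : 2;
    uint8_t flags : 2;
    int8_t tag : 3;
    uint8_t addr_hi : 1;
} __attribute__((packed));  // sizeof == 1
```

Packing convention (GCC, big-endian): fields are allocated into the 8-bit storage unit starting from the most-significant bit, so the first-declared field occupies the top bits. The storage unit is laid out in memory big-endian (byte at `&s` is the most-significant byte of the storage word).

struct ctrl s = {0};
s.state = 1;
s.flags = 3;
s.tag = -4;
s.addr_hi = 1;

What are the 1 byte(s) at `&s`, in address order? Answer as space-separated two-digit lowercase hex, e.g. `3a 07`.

[6+:2] state=1 & 0x3 = 0x1; word=0x40
[4+:2] flags=3 & 0x3 = 0x3; word=0x70
[1+:3] tag=-4 & 0x7 = 0x4; word=0x78
[0+:1] addr_hi=1 & 0x1 = 0x1; word=0x79
word = 0x79 → big-endian bytes:
  [0]=0x79

79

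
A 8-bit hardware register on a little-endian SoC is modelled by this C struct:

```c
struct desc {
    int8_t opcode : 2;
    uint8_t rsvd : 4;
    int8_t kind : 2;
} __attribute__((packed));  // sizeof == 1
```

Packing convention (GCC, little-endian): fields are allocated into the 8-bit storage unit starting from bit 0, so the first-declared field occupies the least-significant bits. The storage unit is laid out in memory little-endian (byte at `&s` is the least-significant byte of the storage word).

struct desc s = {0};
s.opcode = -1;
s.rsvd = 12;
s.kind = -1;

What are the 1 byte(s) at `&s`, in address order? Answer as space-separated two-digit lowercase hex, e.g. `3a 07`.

f3

opcode:2 = -1 → 0x3 << 0 → word 0x03
rsvd:4 = 12 → 0xc << 2 → word 0x33
kind:2 = -1 → 0x3 << 6 → word 0xf3
word = 0xf3 → little-endian bytes:
  [0]=0xf3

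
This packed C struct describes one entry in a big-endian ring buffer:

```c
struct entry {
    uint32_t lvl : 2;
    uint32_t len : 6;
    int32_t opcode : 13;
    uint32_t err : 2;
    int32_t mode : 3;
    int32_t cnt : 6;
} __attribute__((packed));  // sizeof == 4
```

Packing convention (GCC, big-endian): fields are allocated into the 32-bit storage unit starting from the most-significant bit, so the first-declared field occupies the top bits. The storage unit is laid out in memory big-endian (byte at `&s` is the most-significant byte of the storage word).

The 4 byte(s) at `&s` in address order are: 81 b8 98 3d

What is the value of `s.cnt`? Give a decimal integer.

-3

[0]=0x81 [1]=0xb8 [2]=0x98 [3]=0x3d (big-endian) → word 0x81b8983d
lvl:2 @ bit 30 → (0x81b8983d>>30)&0x3 = 0x2
len:6 @ bit 24 → (0x81b8983d>>24)&0x3f = 0x1
opcode:13 @ bit 11 → (0x81b8983d>>11)&0x1fff = 0x1713
err:2 @ bit 9 → (0x81b8983d>>9)&0x3 = 0x0
mode:3 @ bit 6 → (0x81b8983d>>6)&0x7 = 0x0
cnt:6 @ bit 0 → (0x81b8983d>>0)&0x3f = 0x3d  ←
cnt signed 6b, MSB=1: 61 - 64 = -3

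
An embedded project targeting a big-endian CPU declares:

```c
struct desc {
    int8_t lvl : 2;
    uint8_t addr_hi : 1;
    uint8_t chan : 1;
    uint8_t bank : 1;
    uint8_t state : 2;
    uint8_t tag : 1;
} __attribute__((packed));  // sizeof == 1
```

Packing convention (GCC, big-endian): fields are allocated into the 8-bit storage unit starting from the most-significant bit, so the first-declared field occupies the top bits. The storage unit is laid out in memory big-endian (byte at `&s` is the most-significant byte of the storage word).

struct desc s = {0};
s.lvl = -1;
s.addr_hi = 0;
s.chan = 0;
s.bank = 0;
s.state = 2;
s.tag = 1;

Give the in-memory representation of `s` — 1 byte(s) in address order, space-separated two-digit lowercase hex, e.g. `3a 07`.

lvl (2b) val=-1 bits=0x3 at bit 6: 0xc0
addr_hi (1b) val=0 bits=0x0 at bit 5: 0xc0
chan (1b) val=0 bits=0x0 at bit 4: 0xc0
bank (1b) val=0 bits=0x0 at bit 3: 0xc0
state (2b) val=2 bits=0x2 at bit 1: 0xc4
tag (1b) val=1 bits=0x1 at bit 0: 0xc5
word = 0xc5 → big-endian bytes:
  [0]=0xc5

c5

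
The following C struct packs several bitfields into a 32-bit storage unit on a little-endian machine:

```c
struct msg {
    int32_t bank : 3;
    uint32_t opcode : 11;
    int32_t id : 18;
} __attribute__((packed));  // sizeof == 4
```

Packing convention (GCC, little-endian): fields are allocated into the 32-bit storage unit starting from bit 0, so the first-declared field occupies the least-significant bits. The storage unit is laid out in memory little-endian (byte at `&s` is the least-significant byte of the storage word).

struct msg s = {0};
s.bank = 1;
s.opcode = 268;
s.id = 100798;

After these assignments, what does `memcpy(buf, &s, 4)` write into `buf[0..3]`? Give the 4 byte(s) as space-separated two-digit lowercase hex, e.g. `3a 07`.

[0+:3] bank=1 & 0x7 = 0x1; word=0x00000001
[3+:11] opcode=268 & 0x7ff = 0x10c; word=0x00000861
[14+:18] id=100798 & 0x3ffff = 0x189be; word=0x626f8861
word = 0x626f8861 → little-endian bytes:
  [0]=0x61  [1]=0x88  [2]=0x6f  [3]=0x62

61 88 6f 62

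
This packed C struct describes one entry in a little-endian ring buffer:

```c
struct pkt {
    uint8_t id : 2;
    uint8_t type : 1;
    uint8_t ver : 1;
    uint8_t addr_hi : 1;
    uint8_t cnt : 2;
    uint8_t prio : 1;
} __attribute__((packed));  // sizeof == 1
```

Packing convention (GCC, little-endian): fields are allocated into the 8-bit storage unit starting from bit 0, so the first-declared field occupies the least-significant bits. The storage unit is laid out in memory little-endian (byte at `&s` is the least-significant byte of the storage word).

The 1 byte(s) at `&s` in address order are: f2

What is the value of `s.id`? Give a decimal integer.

[0]=0xf2 (little-endian) → word 0xf2
id:2 @ bit 0 → (0xf2>>0)&0x3 = 0x2  ←
type:1 @ bit 2 → (0xf2>>2)&0x1 = 0x0
ver:1 @ bit 3 → (0xf2>>3)&0x1 = 0x0
addr_hi:1 @ bit 4 → (0xf2>>4)&0x1 = 0x1
cnt:2 @ bit 5 → (0xf2>>5)&0x3 = 0x3
prio:1 @ bit 7 → (0xf2>>7)&0x1 = 0x1

2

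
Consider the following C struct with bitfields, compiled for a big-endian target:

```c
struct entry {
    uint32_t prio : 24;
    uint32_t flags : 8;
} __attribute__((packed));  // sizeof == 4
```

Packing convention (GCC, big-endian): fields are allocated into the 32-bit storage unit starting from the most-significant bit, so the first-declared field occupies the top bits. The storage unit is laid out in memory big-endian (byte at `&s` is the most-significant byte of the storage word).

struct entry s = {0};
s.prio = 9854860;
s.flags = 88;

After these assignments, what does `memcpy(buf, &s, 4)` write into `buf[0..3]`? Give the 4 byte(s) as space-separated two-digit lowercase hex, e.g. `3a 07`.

[8+:24] prio=9854860 & 0xffffff = 0x965f8c; word=0x965f8c00
[0+:8] flags=88 & 0xff = 0x58; word=0x965f8c58
word = 0x965f8c58 → big-endian bytes:
  [0]=0x96  [1]=0x5f  [2]=0x8c  [3]=0x58

96 5f 8c 58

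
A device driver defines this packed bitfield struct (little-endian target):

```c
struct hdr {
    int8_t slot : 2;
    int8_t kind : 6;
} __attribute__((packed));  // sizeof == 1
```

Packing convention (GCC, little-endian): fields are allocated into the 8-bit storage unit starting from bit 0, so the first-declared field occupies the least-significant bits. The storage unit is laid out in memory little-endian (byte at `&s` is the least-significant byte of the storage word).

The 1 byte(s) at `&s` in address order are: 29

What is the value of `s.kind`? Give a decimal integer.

[0]=0x29 (little-endian) → word 0x29
slot [0+:2] = (word>>0) & 0x3 = 1
kind [2+:6] = (word>>2) & 0x3f = 10  ←
kind signed 6b, MSB=0: value = 10

10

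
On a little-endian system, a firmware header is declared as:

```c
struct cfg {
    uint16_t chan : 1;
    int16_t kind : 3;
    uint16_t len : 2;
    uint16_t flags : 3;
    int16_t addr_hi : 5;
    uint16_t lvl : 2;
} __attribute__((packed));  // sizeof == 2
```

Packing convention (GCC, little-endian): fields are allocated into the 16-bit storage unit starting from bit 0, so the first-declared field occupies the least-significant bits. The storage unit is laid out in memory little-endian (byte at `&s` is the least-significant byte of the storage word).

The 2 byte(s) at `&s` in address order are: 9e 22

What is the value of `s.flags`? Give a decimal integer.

[0]=0x9e [1]=0x22 (little-endian) → word 0x229e
chan:1 @ bit 0 → (0x229e>>0)&0x1 = 0x0
kind:3 @ bit 1 → (0x229e>>1)&0x7 = 0x7
len:2 @ bit 4 → (0x229e>>4)&0x3 = 0x1
flags:3 @ bit 6 → (0x229e>>6)&0x7 = 0x2  ←
addr_hi:5 @ bit 9 → (0x229e>>9)&0x1f = 0x11
lvl:2 @ bit 14 → (0x229e>>14)&0x3 = 0x0

2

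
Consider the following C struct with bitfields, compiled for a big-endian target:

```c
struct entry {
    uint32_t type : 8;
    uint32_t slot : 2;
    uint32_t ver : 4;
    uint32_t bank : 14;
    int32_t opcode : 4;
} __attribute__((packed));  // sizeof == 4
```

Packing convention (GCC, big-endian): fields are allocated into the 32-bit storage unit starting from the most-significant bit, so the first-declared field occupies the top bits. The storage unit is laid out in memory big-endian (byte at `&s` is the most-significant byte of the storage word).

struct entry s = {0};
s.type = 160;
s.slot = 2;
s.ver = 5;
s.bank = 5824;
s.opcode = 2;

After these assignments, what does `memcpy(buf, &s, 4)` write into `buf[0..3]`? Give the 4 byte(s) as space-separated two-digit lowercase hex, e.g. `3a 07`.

a0 95 6c 02

[24+:8] type=160 & 0xff = 0xa0; word=0xa0000000
[22+:2] slot=2 & 0x3 = 0x2; word=0xa0800000
[18+:4] ver=5 & 0xf = 0x5; word=0xa0940000
[4+:14] bank=5824 & 0x3fff = 0x16c0; word=0xa0956c00
[0+:4] opcode=2 & 0xf = 0x2; word=0xa0956c02
word = 0xa0956c02 → big-endian bytes:
  [0]=0xa0  [1]=0x95  [2]=0x6c  [3]=0x02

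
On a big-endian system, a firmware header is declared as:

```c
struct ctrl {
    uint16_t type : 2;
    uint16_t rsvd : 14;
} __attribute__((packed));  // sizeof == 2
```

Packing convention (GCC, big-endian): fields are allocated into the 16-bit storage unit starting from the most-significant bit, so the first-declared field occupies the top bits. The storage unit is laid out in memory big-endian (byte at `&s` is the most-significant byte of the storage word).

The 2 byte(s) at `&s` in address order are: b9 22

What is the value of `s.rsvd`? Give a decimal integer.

14626

[0]=0xb9 [1]=0x22 (big-endian) → word 0xb922
type:2 @ bit 14 → (0xb922>>14)&0x3 = 0x2
rsvd:14 @ bit 0 → (0xb922>>0)&0x3fff = 0x3922  ←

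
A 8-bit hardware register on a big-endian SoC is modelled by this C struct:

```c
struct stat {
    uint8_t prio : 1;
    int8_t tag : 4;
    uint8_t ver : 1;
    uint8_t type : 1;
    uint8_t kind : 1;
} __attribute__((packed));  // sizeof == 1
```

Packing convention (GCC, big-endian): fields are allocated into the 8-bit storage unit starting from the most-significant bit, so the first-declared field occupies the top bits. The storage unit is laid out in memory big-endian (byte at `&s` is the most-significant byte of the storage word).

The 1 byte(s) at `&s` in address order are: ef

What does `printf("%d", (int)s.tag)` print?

-3

[0]=0xef (big-endian) → word 0xef
prio [7+:1] = (word>>7) & 0x1 = 1
tag [3+:4] = (word>>3) & 0xf = 13  ←
ver [2+:1] = (word>>2) & 0x1 = 1
type [1+:1] = (word>>1) & 0x1 = 1
kind [0+:1] = (word>>0) & 0x1 = 1
tag signed 4b, MSB=1: 13 - 16 = -3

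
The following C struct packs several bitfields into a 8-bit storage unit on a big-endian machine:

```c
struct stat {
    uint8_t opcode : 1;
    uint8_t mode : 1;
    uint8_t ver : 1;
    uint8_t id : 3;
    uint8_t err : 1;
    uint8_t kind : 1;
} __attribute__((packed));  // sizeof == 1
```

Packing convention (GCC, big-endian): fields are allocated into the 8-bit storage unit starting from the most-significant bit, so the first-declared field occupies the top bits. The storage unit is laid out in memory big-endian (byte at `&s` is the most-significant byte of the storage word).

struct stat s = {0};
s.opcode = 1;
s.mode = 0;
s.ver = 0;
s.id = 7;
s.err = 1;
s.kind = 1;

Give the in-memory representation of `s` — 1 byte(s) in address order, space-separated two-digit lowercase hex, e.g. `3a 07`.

opcode:1 = 1 → 0x1 << 7 → word 0x80
mode:1 = 0 → 0x0 << 6 → word 0x80
ver:1 = 0 → 0x0 << 5 → word 0x80
id:3 = 7 → 0x7 << 2 → word 0x9c
err:1 = 1 → 0x1 << 1 → word 0x9e
kind:1 = 1 → 0x1 << 0 → word 0x9f
word = 0x9f → big-endian bytes:
  [0]=0x9f

9f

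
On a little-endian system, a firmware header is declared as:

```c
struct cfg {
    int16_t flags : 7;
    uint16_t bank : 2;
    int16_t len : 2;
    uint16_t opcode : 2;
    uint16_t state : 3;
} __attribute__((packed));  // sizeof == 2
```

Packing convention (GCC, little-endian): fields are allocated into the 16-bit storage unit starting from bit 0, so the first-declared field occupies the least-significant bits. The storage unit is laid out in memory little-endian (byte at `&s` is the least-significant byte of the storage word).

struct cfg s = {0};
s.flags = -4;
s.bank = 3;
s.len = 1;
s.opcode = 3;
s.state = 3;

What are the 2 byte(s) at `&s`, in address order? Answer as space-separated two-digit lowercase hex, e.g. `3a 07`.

fc 7b

[0+:7] flags=-4 & 0x7f = 0x7c; word=0x007c
[7+:2] bank=3 & 0x3 = 0x3; word=0x01fc
[9+:2] len=1 & 0x3 = 0x1; word=0x03fc
[11+:2] opcode=3 & 0x3 = 0x3; word=0x1bfc
[13+:3] state=3 & 0x7 = 0x3; word=0x7bfc
word = 0x7bfc → little-endian bytes:
  [0]=0xfc  [1]=0x7b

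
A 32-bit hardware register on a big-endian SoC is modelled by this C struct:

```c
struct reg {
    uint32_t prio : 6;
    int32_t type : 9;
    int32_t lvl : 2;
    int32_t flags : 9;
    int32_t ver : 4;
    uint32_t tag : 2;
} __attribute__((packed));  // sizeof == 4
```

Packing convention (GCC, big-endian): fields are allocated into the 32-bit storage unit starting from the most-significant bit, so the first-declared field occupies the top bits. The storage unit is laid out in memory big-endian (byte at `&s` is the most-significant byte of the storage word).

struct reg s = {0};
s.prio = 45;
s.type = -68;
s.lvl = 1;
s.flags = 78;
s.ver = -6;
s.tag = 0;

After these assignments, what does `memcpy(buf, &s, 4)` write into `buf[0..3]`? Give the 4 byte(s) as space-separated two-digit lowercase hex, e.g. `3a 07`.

b7 78 93 a8

prio (6b) val=45 bits=0x2d at bit 26: 0xb4000000
type (9b) val=-68 bits=0x1bc at bit 17: 0xb7780000
lvl (2b) val=1 bits=0x1 at bit 15: 0xb7788000
flags (9b) val=78 bits=0x4e at bit 6: 0xb7789380
ver (4b) val=-6 bits=0xa at bit 2: 0xb77893a8
tag (2b) val=0 bits=0x0 at bit 0: 0xb77893a8
word = 0xb77893a8 → big-endian bytes:
  [0]=0xb7  [1]=0x78  [2]=0x93  [3]=0xa8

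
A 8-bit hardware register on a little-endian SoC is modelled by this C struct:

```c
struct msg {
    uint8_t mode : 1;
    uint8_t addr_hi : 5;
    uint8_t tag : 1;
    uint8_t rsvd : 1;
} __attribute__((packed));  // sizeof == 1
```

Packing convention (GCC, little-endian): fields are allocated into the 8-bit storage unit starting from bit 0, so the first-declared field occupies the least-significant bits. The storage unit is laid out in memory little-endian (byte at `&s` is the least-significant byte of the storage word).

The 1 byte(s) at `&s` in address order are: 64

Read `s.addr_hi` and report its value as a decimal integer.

[0]=0x64 (little-endian) → word 0x64
mode [0+:1] = (word>>0) & 0x1 = 0
addr_hi [1+:5] = (word>>1) & 0x1f = 18  ←
tag [6+:1] = (word>>6) & 0x1 = 1
rsvd [7+:1] = (word>>7) & 0x1 = 0

18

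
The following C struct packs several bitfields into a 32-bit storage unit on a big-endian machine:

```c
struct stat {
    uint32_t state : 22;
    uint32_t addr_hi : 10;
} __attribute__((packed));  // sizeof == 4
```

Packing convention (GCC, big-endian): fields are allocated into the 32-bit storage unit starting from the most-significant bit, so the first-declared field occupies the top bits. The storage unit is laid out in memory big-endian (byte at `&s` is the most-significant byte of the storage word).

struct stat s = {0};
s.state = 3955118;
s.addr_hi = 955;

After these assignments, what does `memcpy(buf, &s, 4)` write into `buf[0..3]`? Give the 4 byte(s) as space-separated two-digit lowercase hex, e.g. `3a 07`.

state:22 = 3955118 → 0x3c59ae << 10 → word 0xf166b800
addr_hi:10 = 955 → 0x3bb << 0 → word 0xf166bbbb
word = 0xf166bbbb → big-endian bytes:
  [0]=0xf1  [1]=0x66  [2]=0xbb  [3]=0xbb

f1 66 bb bb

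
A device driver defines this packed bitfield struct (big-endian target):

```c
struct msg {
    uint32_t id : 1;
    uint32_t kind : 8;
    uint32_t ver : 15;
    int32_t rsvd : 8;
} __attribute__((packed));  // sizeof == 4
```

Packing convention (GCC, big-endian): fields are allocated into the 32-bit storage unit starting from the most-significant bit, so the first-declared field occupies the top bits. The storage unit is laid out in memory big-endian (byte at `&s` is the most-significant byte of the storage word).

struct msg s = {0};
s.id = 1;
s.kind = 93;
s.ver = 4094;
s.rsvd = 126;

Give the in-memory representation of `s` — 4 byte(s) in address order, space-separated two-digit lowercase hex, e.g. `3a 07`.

ae 8f fe 7e

id (1b) val=1 bits=0x1 at bit 31: 0x80000000
kind (8b) val=93 bits=0x5d at bit 23: 0xae800000
ver (15b) val=4094 bits=0xffe at bit 8: 0xae8ffe00
rsvd (8b) val=126 bits=0x7e at bit 0: 0xae8ffe7e
word = 0xae8ffe7e → big-endian bytes:
  [0]=0xae  [1]=0x8f  [2]=0xfe  [3]=0x7e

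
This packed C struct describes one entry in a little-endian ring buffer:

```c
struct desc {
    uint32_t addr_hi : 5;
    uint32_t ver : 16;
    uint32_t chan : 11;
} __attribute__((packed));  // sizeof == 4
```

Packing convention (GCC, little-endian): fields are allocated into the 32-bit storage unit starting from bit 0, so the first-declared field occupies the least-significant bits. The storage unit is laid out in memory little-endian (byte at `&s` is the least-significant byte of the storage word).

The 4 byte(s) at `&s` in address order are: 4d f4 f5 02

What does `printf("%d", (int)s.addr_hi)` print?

[0]=0x4d [1]=0xf4 [2]=0xf5 [3]=0x02 (little-endian) → word 0x02f5f44d
addr_hi [0+:5] = (word>>0) & 0x1f = 13  ←
ver [5+:16] = (word>>5) & 0xffff = 44962
chan [21+:11] = (word>>21) & 0x7ff = 23

13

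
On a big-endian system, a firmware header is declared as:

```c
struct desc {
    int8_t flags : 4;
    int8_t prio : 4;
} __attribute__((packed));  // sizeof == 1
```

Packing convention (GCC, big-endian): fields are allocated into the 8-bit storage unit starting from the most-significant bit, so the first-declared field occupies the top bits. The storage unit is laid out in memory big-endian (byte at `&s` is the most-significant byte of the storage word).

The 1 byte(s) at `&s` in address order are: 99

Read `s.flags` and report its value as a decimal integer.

-7

[0]=0x99 (big-endian) → word 0x99
flags [4+:4] = (word>>4) & 0xf = 9  ←
prio [0+:4] = (word>>0) & 0xf = 9
flags signed 4b, MSB=1: 9 - 16 = -7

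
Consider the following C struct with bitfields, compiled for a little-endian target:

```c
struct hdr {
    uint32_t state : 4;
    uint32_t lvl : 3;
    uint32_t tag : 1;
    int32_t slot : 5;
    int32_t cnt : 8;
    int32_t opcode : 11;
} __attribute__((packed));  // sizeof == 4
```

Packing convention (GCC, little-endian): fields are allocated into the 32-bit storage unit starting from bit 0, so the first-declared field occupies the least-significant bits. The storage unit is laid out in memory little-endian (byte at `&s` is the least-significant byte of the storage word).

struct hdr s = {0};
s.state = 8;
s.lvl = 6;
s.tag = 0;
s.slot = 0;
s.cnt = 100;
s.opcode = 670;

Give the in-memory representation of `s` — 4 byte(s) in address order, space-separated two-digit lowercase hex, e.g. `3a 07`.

68 80 cc 53

state (4b) val=8 bits=0x8 at bit 0: 0x00000008
lvl (3b) val=6 bits=0x6 at bit 4: 0x00000068
tag (1b) val=0 bits=0x0 at bit 7: 0x00000068
slot (5b) val=0 bits=0x0 at bit 8: 0x00000068
cnt (8b) val=100 bits=0x64 at bit 13: 0x000c8068
opcode (11b) val=670 bits=0x29e at bit 21: 0x53cc8068
word = 0x53cc8068 → little-endian bytes:
  [0]=0x68  [1]=0x80  [2]=0xcc  [3]=0x53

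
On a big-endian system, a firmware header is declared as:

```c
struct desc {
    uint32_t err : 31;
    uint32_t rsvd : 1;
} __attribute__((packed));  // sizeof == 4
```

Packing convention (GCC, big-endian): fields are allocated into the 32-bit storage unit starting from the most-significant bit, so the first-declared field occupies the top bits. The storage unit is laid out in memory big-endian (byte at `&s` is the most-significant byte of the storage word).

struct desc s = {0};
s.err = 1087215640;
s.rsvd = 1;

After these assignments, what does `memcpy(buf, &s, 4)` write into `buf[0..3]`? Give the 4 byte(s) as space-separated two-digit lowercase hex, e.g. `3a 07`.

[1+:31] err=1087215640 & 0x7fffffff = 0x40cd9818; word=0x819b3030
[0+:1] rsvd=1 & 0x1 = 0x1; word=0x819b3031
word = 0x819b3031 → big-endian bytes:
  [0]=0x81  [1]=0x9b  [2]=0x30  [3]=0x31

81 9b 30 31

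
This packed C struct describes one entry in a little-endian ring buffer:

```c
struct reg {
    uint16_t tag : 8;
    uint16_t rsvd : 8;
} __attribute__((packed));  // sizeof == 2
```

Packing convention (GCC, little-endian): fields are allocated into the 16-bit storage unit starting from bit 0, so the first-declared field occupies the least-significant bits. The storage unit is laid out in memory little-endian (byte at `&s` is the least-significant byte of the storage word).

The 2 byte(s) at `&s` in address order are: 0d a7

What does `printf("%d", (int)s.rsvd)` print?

167

[0]=0x0d [1]=0xa7 (little-endian) → word 0xa70d
tag:8 @ bit 0 → (0xa70d>>0)&0xff = 0xd
rsvd:8 @ bit 8 → (0xa70d>>8)&0xff = 0xa7  ←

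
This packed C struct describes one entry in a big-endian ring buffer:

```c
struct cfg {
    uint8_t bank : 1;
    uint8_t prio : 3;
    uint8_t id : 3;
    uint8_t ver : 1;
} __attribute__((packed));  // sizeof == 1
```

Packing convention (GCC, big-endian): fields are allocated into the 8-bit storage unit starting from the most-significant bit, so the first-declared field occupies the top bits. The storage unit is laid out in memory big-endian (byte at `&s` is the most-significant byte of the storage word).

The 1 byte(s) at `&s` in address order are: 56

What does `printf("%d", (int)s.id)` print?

[0]=0x56 (big-endian) → word 0x56
bank [7+:1] = (word>>7) & 0x1 = 0
prio [4+:3] = (word>>4) & 0x7 = 5
id [1+:3] = (word>>1) & 0x7 = 3  ←
ver [0+:1] = (word>>0) & 0x1 = 0

3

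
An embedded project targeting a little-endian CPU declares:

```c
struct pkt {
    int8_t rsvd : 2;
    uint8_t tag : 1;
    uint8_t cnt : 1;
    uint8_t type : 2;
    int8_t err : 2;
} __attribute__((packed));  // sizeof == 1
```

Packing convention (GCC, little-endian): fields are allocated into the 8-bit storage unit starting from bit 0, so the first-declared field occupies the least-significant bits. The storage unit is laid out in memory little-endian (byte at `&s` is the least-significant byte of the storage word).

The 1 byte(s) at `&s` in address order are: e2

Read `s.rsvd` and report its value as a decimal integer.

-2

[0]=0xe2 (little-endian) → word 0xe2
rsvd:2 @ bit 0 → (0xe2>>0)&0x3 = 0x2  ←
tag:1 @ bit 2 → (0xe2>>2)&0x1 = 0x0
cnt:1 @ bit 3 → (0xe2>>3)&0x1 = 0x0
type:2 @ bit 4 → (0xe2>>4)&0x3 = 0x2
err:2 @ bit 6 → (0xe2>>6)&0x3 = 0x3
rsvd signed 2b, MSB=1: 2 - 4 = -2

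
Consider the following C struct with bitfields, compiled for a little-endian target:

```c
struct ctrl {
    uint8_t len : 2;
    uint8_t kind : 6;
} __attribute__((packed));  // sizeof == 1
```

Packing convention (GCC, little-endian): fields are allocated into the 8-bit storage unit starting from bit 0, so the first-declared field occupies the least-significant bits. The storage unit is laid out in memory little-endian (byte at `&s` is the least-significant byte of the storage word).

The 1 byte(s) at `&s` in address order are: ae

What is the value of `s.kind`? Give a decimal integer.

43

[0]=0xae (little-endian) → word 0xae
len:2 @ bit 0 → (0xae>>0)&0x3 = 0x2
kind:6 @ bit 2 → (0xae>>2)&0x3f = 0x2b  ←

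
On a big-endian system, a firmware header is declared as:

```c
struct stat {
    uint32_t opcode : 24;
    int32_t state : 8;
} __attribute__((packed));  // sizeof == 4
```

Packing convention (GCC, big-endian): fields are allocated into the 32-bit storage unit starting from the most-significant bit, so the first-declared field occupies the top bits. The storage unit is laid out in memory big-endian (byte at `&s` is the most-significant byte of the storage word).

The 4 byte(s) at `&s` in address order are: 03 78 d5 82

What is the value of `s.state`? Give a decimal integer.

[0]=0x03 [1]=0x78 [2]=0xd5 [3]=0x82 (big-endian) → word 0x0378d582
opcode:24 @ bit 8 → (0x0378d582>>8)&0xffffff = 0x378d5
state:8 @ bit 0 → (0x0378d582>>0)&0xff = 0x82  ←
state signed 8b, MSB=1: 130 - 256 = -126

-126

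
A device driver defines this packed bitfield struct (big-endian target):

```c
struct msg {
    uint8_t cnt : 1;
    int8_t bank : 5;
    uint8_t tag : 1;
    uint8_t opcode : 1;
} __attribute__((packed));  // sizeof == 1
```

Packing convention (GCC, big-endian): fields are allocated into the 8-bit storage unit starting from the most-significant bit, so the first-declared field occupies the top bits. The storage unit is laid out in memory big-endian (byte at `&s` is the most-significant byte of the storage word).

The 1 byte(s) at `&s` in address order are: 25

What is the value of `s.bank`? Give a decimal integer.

9

[0]=0x25 (big-endian) → word 0x25
cnt [7+:1] = (word>>7) & 0x1 = 0
bank [2+:5] = (word>>2) & 0x1f = 9  ←
tag [1+:1] = (word>>1) & 0x1 = 0
opcode [0+:1] = (word>>0) & 0x1 = 1
bank signed 5b, MSB=0: value = 9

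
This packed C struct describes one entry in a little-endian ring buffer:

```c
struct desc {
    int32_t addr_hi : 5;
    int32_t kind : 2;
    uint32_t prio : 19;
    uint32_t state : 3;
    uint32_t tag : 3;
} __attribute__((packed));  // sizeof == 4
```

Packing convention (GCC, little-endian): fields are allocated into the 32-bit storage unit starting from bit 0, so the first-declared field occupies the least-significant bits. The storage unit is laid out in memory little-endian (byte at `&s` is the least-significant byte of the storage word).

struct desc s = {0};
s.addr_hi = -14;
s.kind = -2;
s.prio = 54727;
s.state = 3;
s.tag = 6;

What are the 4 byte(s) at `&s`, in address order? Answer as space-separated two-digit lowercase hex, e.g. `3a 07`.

d2 e3 6a cc

addr_hi (5b) val=-14 bits=0x12 at bit 0: 0x00000012
kind (2b) val=-2 bits=0x2 at bit 5: 0x00000052
prio (19b) val=54727 bits=0xd5c7 at bit 7: 0x006ae3d2
state (3b) val=3 bits=0x3 at bit 26: 0x0c6ae3d2
tag (3b) val=6 bits=0x6 at bit 29: 0xcc6ae3d2
word = 0xcc6ae3d2 → little-endian bytes:
  [0]=0xd2  [1]=0xe3  [2]=0x6a  [3]=0xcc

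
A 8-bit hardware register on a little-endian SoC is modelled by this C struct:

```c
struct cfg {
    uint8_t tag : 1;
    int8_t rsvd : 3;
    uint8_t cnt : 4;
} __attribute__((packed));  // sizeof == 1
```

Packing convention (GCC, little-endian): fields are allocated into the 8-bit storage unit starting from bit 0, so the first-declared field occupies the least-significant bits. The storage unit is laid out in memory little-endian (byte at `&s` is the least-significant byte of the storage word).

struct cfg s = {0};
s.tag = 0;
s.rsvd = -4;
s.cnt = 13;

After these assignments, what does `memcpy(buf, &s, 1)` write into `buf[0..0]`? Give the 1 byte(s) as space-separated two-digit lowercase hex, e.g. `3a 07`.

[0+:1] tag=0 & 0x1 = 0x0; word=0x00
[1+:3] rsvd=-4 & 0x7 = 0x4; word=0x08
[4+:4] cnt=13 & 0xf = 0xd; word=0xd8
word = 0xd8 → little-endian bytes:
  [0]=0xd8

d8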